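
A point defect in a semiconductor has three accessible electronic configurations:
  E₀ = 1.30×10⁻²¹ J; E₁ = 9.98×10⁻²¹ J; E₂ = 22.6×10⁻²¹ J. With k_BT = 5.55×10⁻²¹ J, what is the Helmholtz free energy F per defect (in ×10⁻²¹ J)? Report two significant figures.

0.15 ×10⁻²¹ J

Eᵢ/kT = 0.2342, 1.798, 4.072.
Z = Σ e^(−Eᵢ/kT) = e^(−0.2342) + e^(−1.798) + e^(−4.072) = 0.7912 + 0.1656 + 0.01704 = 0.9738.
F = −kT ln Z = −5.55 × ln(0.9738) = −5.55 × -0.02655 = 0.15 ×10⁻²¹ J.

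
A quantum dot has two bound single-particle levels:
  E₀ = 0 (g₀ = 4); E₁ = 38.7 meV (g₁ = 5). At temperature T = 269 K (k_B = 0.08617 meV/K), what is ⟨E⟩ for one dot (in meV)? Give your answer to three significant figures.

7.37 meV

k_BT = 0.08617 × 269 K = 23.180 meV.
Eᵢ/kT = 0, 1.6695.
Z = Σ gᵢe^(−Eᵢ/kT) = 4·e^(−0) + 5·e^(−1.6695) = 4.0000 + 0.94171 = 4.9417.
⟨E⟩ = Σ Eᵢ gᵢe^(−Eᵢ/kT) / Z = (0·4.0000 + 38.7·0.94171) / 4.9417 = 7.37 meV.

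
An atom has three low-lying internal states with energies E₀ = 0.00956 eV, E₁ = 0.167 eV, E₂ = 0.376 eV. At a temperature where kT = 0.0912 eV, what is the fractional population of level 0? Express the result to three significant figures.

Eᵢ/kT = 0.10482, 1.8311, 4.1228.
Z = Σ e^(−Eᵢ/kT) = e^(−0.10482) + e^(−1.8311) + e^(−4.1228) = 0.90049 + 0.16024 + 0.016199 = 1.0769.
P₀ = e^(−E₀/kT) / Z = 0.90049/1.0769 = 0.836.

0.836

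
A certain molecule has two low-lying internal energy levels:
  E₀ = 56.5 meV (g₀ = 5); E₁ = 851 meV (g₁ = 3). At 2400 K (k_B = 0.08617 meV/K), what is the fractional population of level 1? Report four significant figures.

k_BT = 0.08617 × 2400 K = 206.808 meV.
Eᵢ/kT = 0.273200, 4.11493.
Z = Σ gᵢe^(−Eᵢ/kT) = 5·e^(−0.273200) + 3·e^(−4.11493) = 3.80470 + 0.0489812 = 3.85368.
P₁ = g₁ e^(−E₁/kT) / Z = 0.0489812/3.85368 = 0.01271.

0.01271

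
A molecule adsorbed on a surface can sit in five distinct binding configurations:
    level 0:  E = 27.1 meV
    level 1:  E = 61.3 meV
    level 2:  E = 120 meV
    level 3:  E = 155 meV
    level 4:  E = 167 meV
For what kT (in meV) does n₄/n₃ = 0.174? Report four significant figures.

6.862 meV

n₄/n₃ = exp[−(E₄−E₃)/kT] = 0.174.
⇒ (E₄−E₃)/kT = ln(1/0.174) = ln(5.74713) = 1.74870.
kT = 12 meV / 1.74870 = 6.862 meV.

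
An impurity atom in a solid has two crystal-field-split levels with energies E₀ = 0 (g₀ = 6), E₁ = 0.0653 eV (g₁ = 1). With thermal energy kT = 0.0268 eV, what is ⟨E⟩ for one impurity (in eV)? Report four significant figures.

Eᵢ/kT = 0, 2.43657.
Z = Σ gᵢe^(−Eᵢ/kT) = 6·e^(−0) + 1·e^(−2.43657) = 6.00000 + 0.0874603 = 6.08746.
⟨E⟩ = Σ Eᵢ gᵢe^(−Eᵢ/kT) / Z = (0·6.00000 + 0.0653·0.0874603) / 6.08746 = 0.0009382 eV.

0.0009382 eV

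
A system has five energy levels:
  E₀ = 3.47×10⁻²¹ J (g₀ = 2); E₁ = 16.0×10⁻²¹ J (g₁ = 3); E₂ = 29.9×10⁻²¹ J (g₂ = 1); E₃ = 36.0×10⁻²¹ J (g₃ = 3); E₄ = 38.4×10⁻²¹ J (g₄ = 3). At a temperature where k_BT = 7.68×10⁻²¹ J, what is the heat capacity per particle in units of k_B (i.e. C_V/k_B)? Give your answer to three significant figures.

0.985

Eᵢ/kT = 0.45182, 2.0833, 3.8932, 4.6875, 5.0000.
Z = Σ gᵢe^(−Eᵢ/kT) = 2·e^(−0.45182) + 3·e^(−2.0833) + 1·e^(−3.8932) + 3·e^(−4.6875) + 3·e^(−5.0000) = 1.2729 + 0.37356 + 0.020380 + 0.027629 + 0.020214 = 1.7147.
⟨E⟩ = 7.4498, ⟨E²⟩ = 113.60.
C_V/k_B = (⟨E²⟩ − ⟨E⟩²)/(kT)² = (113.60 − 55.500)/58.982 = 0.985.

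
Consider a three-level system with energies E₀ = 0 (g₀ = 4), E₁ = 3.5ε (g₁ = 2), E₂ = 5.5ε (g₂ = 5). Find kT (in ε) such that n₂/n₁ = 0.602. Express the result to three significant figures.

n₂/n₁ = (g₂/g₁) exp[−(E₂−E₁)/kT] = 0.602.
⇒ (E₂−E₁)/kT = ln((5/2)/0.602) = ln(4.1528) = 1.4238.
kT = 2.0ε / 1.4238 = 1.40 ε.

1.40 ε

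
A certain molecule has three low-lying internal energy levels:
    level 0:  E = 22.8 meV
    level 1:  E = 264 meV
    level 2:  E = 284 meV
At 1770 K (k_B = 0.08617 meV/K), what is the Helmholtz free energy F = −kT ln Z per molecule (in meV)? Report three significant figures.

k_BT = 0.08617 × 1770 K = 152.52 meV.
Eᵢ/kT = 0.14949, 1.7309, 1.8621.
Z = Σ e^(−Eᵢ/kT) = e^(−0.14949) + e^(−1.7309) + e^(−1.8621) = 0.86115 + 0.17712 + 0.15535 = 1.1936.
F = −kT ln Z = −152.52 × ln(1.1936) = −152.52 × 0.17697 = -27.0 meV.

-27.0 meV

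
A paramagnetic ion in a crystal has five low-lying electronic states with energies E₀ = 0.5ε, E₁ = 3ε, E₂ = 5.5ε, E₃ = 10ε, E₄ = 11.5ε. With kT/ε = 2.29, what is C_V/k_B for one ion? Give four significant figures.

Eᵢ/kT = 0.218341, 1.31004, 2.40175, 4.36681, 5.02183.
Z = Σ e^(−Eᵢ/kT) = e^(−0.218341) + e^(−1.31004) + e^(−2.40175) + e^(−4.36681) + e^(−5.02183) = 0.803851 + 0.269809 + 0.0905593 + 0.0126917 + 0.00659245 = 1.18350.
⟨E⟩ = 1.61568 ε, ⟨E²⟩ = 6.34532 ε².
C_V/k_B = (⟨E²⟩ − ⟨E⟩²)/(kT)² = (6.34532 − 2.61042)/5.24410 = 0.7122.

0.7122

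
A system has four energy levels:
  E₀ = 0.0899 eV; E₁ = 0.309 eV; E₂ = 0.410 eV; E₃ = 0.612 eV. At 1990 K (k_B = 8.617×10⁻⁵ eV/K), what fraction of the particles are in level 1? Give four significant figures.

0.1882

k_BT = 8.617×10⁻⁵ × 1990 K = 0.171478 eV.
Eᵢ/kT = 0.524266, 1.80198, 2.39098, 3.56897.
Z = Σ e^(−Eᵢ/kT) = e^(−0.524266) + e^(−1.80198) + e^(−2.39098) + e^(−3.56897) = 0.591990 + 0.164972 + 0.0915399 + 0.0281849 = 0.876687.
P₁ = e^(−E₁/kT) / Z = 0.164972/0.876687 = 0.1882.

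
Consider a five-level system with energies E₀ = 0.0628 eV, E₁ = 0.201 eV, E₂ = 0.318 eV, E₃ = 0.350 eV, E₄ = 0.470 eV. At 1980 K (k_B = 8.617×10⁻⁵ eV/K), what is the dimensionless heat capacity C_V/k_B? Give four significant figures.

0.5492

k_BT = 8.617×10⁻⁵ × 1980 K = 0.170617 eV.
Eᵢ/kT = 0.368076, 1.17808, 1.86382, 2.05138, 2.75471.
Z = Σ e^(−Eᵢ/kT) = e^(−0.368076) + e^(−1.17808) + e^(−1.86382) + e^(−2.05138) + e^(−2.75471) = 0.692065 + 0.307869 + 0.155079 + 0.128557 + 0.0636275 = 1.34720.
⟨E⟩ = 0.170397 eV, ⟨E²⟩ = 0.0450218 eV².
C_V/k_B = (⟨E²⟩ − ⟨E⟩²)/(kT)² = (0.0450218 − 0.0290351)/0.0291102 = 0.5492.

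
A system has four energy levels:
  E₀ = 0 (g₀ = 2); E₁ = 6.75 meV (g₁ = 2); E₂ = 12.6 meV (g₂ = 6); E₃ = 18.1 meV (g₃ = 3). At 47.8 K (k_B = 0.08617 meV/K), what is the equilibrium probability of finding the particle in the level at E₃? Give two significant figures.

k_BT = 0.08617 × 47.8 K = 4.119 meV.
Eᵢ/kT = 0, 1.639, 3.059, 4.394.
Z = Σ gᵢe^(−Eᵢ/kT) = 2·e^(−0) + 2·e^(−1.639) + 6·e^(−3.059) + 3·e^(−4.394) = 2.000 + 0.3883 + 0.2816 + 0.03705 = 2.707.
P₃ = g₃ e^(−E₃/kT) / Z = 0.03705/2.707 = 0.014.

0.014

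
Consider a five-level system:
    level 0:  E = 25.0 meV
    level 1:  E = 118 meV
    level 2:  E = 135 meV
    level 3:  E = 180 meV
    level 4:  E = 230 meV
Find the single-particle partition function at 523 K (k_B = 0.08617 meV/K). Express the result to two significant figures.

Z = 0.72

k_BT = 0.08617 × 523 K = 45.07 meV.
Eᵢ/kT = 0.5547, 2.618, 2.995, 3.994, 5.103.
Z = Σ e^(−Eᵢ/kT) = e^(−0.5547) + e^(−2.618) + e^(−2.995) + e^(−3.994) + e^(−5.103) = 0.5742 + 0.07295 + 0.05004 + 0.01843 + 0.006078 = 0.7217.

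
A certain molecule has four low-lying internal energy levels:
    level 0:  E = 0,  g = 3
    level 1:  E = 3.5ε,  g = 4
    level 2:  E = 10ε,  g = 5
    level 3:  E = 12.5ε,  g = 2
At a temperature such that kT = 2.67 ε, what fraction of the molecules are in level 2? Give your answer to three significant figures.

Eᵢ/kT = 0, 1.3109, 3.7453, 4.6816.
Z = Σ gᵢe^(−Eᵢ/kT) = 3·e^(−0) + 4·e^(−1.3109) + 5·e^(−3.7453) + 2·e^(−4.6816) = 3.0000 + 1.0783 + 0.11814 + 0.018528 = 4.2150.
P₂ = g₂ e^(−E₂/kT) / Z = 0.11814/4.2150 = 0.0280.

0.0280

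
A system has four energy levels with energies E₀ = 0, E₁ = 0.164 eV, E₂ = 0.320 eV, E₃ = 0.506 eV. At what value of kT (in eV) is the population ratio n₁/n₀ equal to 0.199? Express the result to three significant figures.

0.102 eV

n₁/n₀ = exp[−(E₁−E₀)/kT] = 0.199.
⇒ (E₁−E₀)/kT = ln(1/0.199) = ln(5.0251) = 1.6144.
kT = 0.164 eV / 1.6144 = 0.102 eV.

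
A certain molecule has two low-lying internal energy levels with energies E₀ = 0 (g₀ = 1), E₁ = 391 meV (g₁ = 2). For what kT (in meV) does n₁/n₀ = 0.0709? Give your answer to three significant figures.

117 meV

n₁/n₀ = (g₁/g₀) exp[−(E₁−E₀)/kT] = 0.0709.
⇒ (E₁−E₀)/kT = ln((2/1)/0.0709) = ln(28.209) = 3.3396.
kT = 391 meV / 3.3396 = 117 meV.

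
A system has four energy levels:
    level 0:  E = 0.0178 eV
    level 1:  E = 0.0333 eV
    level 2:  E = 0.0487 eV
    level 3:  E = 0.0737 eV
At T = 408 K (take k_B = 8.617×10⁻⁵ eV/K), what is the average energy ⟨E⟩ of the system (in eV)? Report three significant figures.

k_BT = 8.617×10⁻⁵ × 408 K = 0.035157 eV.
Eᵢ/kT = 0.50630, 0.94718, 1.3852, 2.0963.
Z = Σ e^(−Eᵢ/kT) = e^(−0.50630) + e^(−0.94718) + e^(−1.3852) + e^(−2.0963) = 0.60272 + 0.38783 + 0.25027 + 0.12291 = 1.3637.
⟨E⟩ = Σ Eᵢ e^(−Eᵢ/kT) / Z = (0.0178·0.60272 + 0.0333·0.38783 + 0.0487·0.25027 + 0.0737·0.12291) / 1.3637 = 0.0329 eV.

0.0329 eV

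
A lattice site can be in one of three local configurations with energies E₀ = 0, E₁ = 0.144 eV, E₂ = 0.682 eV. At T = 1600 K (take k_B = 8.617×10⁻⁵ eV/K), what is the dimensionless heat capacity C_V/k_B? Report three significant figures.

k_BT = 8.617×10⁻⁵ × 1600 K = 0.13787 eV.
Eᵢ/kT = 0, 1.0445, 4.9467.
Z = Σ e^(−Eᵢ/kT) = e^(−0) + e^(−1.0445) + e^(−4.9467) = 1.0000 + 0.35187 + 0.0071068 = 1.3590.
⟨E⟩ = 0.040851 eV, ⟨E²⟩ = 0.0078013 eV².
C_V/k_B = (⟨E²⟩ − ⟨E⟩²)/(kT)² = (0.0078013 − 0.0016688)/0.019008 = 0.323.

0.323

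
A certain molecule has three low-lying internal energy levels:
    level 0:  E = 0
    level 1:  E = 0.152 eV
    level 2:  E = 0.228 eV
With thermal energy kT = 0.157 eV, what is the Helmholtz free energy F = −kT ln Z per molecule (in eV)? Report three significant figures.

Eᵢ/kT = 0, 0.96815, 1.4522.
Z = Σ e^(−Eᵢ/kT) = e^(−0) + e^(−0.96815) + e^(−1.4522) = 1.0000 + 0.37978 + 0.23405 = 1.6138.
F = −kT ln Z = −0.157 × ln(1.6138) = −0.157 × 0.47859 = -0.0751 eV.

-0.0751 eV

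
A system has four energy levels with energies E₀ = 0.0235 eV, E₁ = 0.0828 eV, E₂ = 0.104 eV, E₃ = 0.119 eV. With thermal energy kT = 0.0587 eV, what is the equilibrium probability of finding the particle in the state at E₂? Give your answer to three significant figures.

0.140

Eᵢ/kT = 0.40034, 1.4106, 1.7717, 2.0273.
Z = Σ e^(−Eᵢ/kT) = e^(−0.40034) + e^(−1.4106) + e^(−1.7717) + e^(−2.0273) = 0.67009 + 0.24400 + 0.17004 + 0.13169 = 1.2158.
P₂ = e^(−E₂/kT) / Z = 0.17004/1.2158 = 0.140.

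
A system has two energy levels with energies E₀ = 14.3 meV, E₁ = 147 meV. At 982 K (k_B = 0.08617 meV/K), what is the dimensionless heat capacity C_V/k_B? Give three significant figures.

k_BT = 0.08617 × 982 K = 84.619 meV.
Eᵢ/kT = 0.16899, 1.7372.
Z = Σ e^(−Eᵢ/kT) = e^(−0.16899) + e^(−1.7372) = 0.84452 + 0.17601 = 1.0205.
⟨E⟩ = 37.188 meV, ⟨E²⟩ = 3896.2 meV².
C_V/k_B = (⟨E²⟩ − ⟨E⟩²)/(kT)² = (3896.2 − 1382.9)/7160.4 = 0.351.

0.351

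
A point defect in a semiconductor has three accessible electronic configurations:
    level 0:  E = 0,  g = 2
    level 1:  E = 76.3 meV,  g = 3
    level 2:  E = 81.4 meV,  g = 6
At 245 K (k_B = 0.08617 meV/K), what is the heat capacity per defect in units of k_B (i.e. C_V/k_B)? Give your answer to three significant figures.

k_BT = 0.08617 × 245 K = 21.112 meV.
Eᵢ/kT = 0, 3.6141, 3.8556.
Z = Σ gᵢe^(−Eᵢ/kT) = 2·e^(−0) + 3·e^(−3.6141) + 6·e^(−3.8556) = 2.0000 + 0.080823 + 0.12697 = 2.2078.
⟨E⟩ = 7.4745 meV, ⟨E²⟩ = 594.18 meV².
C_V/k_B = (⟨E²⟩ − ⟨E⟩²)/(kT)² = (594.18 − 55.868)/445.72 = 1.21.

1.21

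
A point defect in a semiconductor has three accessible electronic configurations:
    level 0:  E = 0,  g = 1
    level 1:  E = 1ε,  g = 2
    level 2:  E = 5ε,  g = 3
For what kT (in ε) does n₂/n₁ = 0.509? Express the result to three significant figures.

n₂/n₁ = (g₂/g₁) exp[−(E₂−E₁)/kT] = 0.509.
⇒ (E₂−E₁)/kT = ln((3/2)/0.509) = ln(2.9470) = 1.0808.
kT = 4ε / 1.0808 = 3.70 ε.

3.70 ε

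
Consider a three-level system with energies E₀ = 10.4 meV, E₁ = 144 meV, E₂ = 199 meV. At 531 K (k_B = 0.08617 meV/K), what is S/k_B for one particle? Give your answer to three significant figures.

k_BT = 0.08617 × 531 K = 45.756 meV.
Eᵢ/kT = 0.22729, 3.1471, 4.3492.
Z = Σ e^(−Eᵢ/kT) = e^(−0.22729) + e^(−3.1471) + e^(−4.3492) = 0.79669 + 0.042977 + 0.012917 = 0.85258.
⟨E⟩ = Σ EᵢPᵢ = 19.992 meV.
S/k_B = ln Z + ⟨E⟩/kT = ln(0.85258) + 19.992/45.756 = -0.15949 + 0.43693 = 0.277.

0.277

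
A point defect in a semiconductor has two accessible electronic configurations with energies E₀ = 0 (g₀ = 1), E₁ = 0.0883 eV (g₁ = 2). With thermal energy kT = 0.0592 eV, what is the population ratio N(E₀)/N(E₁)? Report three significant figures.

n₀/n₁ = (g₀/g₁) exp[−(E₀−E₁)/kT] = (1/2) × exp(−(-0.0883 eV)/(0.0592 eV)) = (1/2) × exp(1.4916) = 2.22.

2.22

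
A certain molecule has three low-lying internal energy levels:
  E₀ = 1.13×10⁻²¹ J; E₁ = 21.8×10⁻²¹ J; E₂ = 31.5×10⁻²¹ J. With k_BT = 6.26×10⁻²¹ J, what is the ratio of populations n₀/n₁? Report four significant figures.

27.16

n₀/n₁ = exp[−(E₀−E₁)/kT] = exp(−(-20.67 ×10⁻²¹ J)/(6.26 ×10⁻²¹ J)) = exp(3.30192) = 27.16.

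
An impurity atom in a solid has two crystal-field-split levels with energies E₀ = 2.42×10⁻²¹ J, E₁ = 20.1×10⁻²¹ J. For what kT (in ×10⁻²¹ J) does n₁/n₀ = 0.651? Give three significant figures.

n₁/n₀ = exp[−(E₁−E₀)/kT] = 0.651.
⇒ (E₁−E₀)/kT = ln(1/0.651) = ln(1.5361) = 0.42925.
kT = 17.68 ×10⁻²¹ J / 0.42925 = 41.2 ×10⁻²¹ J.

41.2 ×10⁻²¹ J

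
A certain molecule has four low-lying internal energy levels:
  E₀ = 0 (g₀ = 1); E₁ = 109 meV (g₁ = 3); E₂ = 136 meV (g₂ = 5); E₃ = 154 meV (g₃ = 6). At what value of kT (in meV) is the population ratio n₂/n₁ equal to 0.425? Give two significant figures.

20 meV

n₂/n₁ = (g₂/g₁) exp[−(E₂−E₁)/kT] = 0.425.
⇒ (E₂−E₁)/kT = ln((5/3)/0.425) = ln(3.922) = 1.367.
kT = 27 meV / 1.367 = 20 meV.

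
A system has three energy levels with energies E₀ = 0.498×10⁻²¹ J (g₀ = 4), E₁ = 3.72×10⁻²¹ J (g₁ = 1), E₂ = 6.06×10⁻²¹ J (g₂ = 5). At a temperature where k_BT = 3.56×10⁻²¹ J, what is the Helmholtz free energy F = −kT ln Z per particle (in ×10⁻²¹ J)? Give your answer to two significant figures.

Eᵢ/kT = 0.1399, 1.045, 1.702.
Z = Σ gᵢe^(−Eᵢ/kT) = 4·e^(−0.1399) + 1·e^(−1.045) + 5·e^(−1.702) = 3.478 + 0.3517 + 0.9116 = 4.741.
F = −kT ln Z = −3.56 × ln(4.741) = −3.56 × 1.556 = -5.5 ×10⁻²¹ J.

-5.5 ×10⁻²¹ J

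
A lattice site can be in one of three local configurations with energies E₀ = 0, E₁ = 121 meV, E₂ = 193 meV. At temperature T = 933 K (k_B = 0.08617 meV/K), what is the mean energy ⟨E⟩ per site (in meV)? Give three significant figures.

33.8 meV

k_BT = 0.08617 × 933 K = 80.397 meV.
Eᵢ/kT = 0, 1.5050, 2.4006.
Z = Σ e^(−Eᵢ/kT) = e^(−0) + e^(−1.5050) + e^(−2.4006) = 1.0000 + 0.22202 + 0.090664 = 1.3127.
⟨E⟩ = Σ Eᵢ e^(−Eᵢ/kT) / Z = (0·1.0000 + 121·0.22202 + 193·0.090664) / 1.3127 = 33.8 meV.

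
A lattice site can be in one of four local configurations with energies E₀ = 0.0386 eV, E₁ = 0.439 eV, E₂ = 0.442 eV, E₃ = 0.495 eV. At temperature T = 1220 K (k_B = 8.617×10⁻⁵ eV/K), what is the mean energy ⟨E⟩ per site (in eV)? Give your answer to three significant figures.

0.0609 eV

k_BT = 8.617×10⁻⁵ × 1220 K = 0.10513 eV.
Eᵢ/kT = 0.36716, 4.1758, 4.2043, 4.7085.
Z = Σ e^(−Eᵢ/kT) = e^(−0.36716) + e^(−4.1758) + e^(−4.2043) + e^(−4.7085) = 0.69270 + 0.015363 + 0.014931 + 0.0090183 = 0.73201.
⟨E⟩ = Σ Eᵢ e^(−Eᵢ/kT) / Z = (0.0386·0.69270 + 0.439·0.015363 + 0.442·0.014931 + 0.495·0.0090183) / 0.73201 = 0.0609 eV.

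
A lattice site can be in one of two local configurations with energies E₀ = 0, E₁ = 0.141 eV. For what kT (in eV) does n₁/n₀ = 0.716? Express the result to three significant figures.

0.422 eV

n₁/n₀ = exp[−(E₁−E₀)/kT] = 0.716.
⇒ (E₁−E₀)/kT = ln(1/0.716) = ln(1.3966) = 0.33404.
kT = 0.141 eV / 0.33404 = 0.422 eV.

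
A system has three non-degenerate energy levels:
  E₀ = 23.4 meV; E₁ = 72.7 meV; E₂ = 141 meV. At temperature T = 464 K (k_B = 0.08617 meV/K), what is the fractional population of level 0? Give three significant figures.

k_BT = 0.08617 × 464 K = 39.983 meV.
Eᵢ/kT = 0.58525, 1.8183, 3.5265.
Z = Σ e^(−Eᵢ/kT) = e^(−0.58525) + e^(−1.8183) + e^(−3.5265) = 0.55697 + 0.16230 + 0.029408 = 0.74868.
P₀ = e^(−E₀/kT) / Z = 0.55697/0.74868 = 0.744.

0.744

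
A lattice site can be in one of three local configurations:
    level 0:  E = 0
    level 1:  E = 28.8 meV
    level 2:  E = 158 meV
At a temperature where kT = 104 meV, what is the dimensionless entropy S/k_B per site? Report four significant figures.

Eᵢ/kT = 0, 0.276923, 1.51923.
Z = Σ e^(−Eᵢ/kT) = e^(−0) + e^(−0.276923) + e^(−1.51923) = 1.00000 + 0.758113 + 0.218880 = 1.97699.
⟨E⟩ = Σ EᵢPᵢ = 28.5367 meV.
S/k_B = ln Z + ⟨E⟩/kT = ln(1.97699) + 28.5367/104 = 0.681575 + 0.274391 = 0.9560.

0.9560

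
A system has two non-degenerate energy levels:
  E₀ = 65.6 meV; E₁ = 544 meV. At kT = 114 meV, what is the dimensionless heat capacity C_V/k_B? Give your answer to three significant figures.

0.257

Eᵢ/kT = 0.57544, 4.7719.
Z = Σ e^(−Eᵢ/kT) = e^(−0.57544) + e^(−4.7719) = 0.56246 + 0.0084643 = 0.57092.
⟨E⟩ = 72.693 meV, ⟨E²⟩ = 8627.1 meV².
C_V/k_B = (⟨E²⟩ − ⟨E⟩²)/(kT)² = (8627.1 − 5284.3)/12996 = 0.257.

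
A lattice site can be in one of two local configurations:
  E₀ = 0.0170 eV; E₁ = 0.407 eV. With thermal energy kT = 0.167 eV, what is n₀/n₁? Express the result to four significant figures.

10.33

n₀/n₁ = exp[−(E₀−E₁)/kT] = exp(−(-0.3900 eV)/(0.167 eV)) = exp(2.33533) = 10.33.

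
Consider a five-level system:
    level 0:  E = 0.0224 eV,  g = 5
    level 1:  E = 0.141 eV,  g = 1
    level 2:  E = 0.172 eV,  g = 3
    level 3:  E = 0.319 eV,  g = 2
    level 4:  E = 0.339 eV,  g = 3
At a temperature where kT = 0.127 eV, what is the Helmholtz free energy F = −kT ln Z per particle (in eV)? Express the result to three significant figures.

-0.220 eV

Eᵢ/kT = 0.17638, 1.1102, 1.3543, 2.5118, 2.6693.
Z = Σ gᵢe^(−Eᵢ/kT) = 5·e^(−0.17638) + 1·e^(−1.1102) + 3·e^(−1.3543) + 2·e^(−2.5118) + 3·e^(−2.6693) = 4.1915 + 0.32949 + 0.77438 + 0.16224 + 0.20790 = 5.6655.
F = −kT ln Z = −0.127 × ln(5.6655) = −0.127 × 1.7344 = -0.220 eV.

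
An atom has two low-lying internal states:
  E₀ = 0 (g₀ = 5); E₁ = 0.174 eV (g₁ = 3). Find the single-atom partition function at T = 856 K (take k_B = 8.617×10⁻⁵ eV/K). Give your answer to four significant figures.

Z = 5.284

k_BT = 8.617×10⁻⁵ × 856 K = 0.0737615 eV.
Eᵢ/kT = 0, 2.35895.
Z = Σ gᵢe^(−Eᵢ/kT) = 5·e^(−0) + 3·e^(−2.35895) = 5.00000 + 0.283558 = 5.28356.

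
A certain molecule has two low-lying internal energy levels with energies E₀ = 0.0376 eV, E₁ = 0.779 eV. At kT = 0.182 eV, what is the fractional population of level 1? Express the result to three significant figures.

Eᵢ/kT = 0.20659, 4.2802.
Z = Σ e^(−Eᵢ/kT) = e^(−0.20659) + e^(−4.2802) = 0.81335 + 0.013840 = 0.82719.
P₁ = e^(−E₁/kT) / Z = 0.013840/0.82719 = 0.0167.

0.0167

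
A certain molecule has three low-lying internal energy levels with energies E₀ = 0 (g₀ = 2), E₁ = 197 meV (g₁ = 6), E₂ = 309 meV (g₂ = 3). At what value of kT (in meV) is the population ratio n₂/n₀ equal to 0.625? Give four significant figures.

n₂/n₀ = (g₂/g₀) exp[−(E₂−E₀)/kT] = 0.625.
⇒ (E₂−E₀)/kT = ln((3/2)/0.625) = ln(2.40000) = 0.875469.
kT = 309 meV / 0.875469 = 353.0 meV.

353.0 meV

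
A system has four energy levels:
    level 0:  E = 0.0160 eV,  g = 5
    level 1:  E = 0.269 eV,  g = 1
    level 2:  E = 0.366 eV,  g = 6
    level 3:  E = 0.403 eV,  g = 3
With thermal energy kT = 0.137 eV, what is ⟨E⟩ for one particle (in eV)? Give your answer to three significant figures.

0.0629 eV

Eᵢ/kT = 0.11679, 1.9635, 2.6715, 2.9416.
Z = Σ gᵢe^(−Eᵢ/kT) = 5·e^(−0.11679) + 1·e^(−1.9635) + 6·e^(−2.6715) + 3·e^(−2.9416) = 4.4489 + 0.14037 + 0.41489 + 0.15834 = 5.1625.
⟨E⟩ = Σ Eᵢ gᵢe^(−Eᵢ/kT) / Z = (0.0160·4.4489 + 0.269·0.14037 + 0.366·0.41489 + 0.403·0.15834) / 5.1625 = 0.0629 eV.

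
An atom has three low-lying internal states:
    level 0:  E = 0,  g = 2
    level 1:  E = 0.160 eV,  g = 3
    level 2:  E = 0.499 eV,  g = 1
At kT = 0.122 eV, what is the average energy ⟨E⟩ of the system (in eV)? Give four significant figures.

Eᵢ/kT = 0, 1.31148, 4.09016.
Z = Σ gᵢe^(−Eᵢ/kT) = 2·e^(−0) + 3·e^(−1.31148) + 1·e^(−4.09016) = 2.00000 + 0.808263 + 0.0167366 = 2.82500.
⟨E⟩ = Σ Eᵢ gᵢe^(−Eᵢ/kT) / Z = (0·2.00000 + 0.160·0.808263 + 0.499·0.0167366) / 2.82500 = 0.04873 eV.

0.04873 eV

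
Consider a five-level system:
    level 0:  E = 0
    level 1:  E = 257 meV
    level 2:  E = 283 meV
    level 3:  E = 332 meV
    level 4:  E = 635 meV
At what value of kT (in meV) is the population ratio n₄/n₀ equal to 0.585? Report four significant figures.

1184 meV

n₄/n₀ = exp[−(E₄−E₀)/kT] = 0.585.
⇒ (E₄−E₀)/kT = ln(1/0.585) = ln(1.70940) = 0.536142.
kT = 635 meV / 0.536142 = 1184 meV.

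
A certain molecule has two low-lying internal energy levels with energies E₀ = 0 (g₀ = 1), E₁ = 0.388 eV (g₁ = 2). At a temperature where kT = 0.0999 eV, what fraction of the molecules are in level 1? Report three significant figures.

Eᵢ/kT = 0, 3.8839.
Z = Σ gᵢe^(−Eᵢ/kT) = 1·e^(−0) + 2·e^(−3.8839) = 1.0000 + 0.041141 = 1.0411.
P₁ = g₁ e^(−E₁/kT) / Z = 0.041141/1.0411 = 0.0395.

0.0395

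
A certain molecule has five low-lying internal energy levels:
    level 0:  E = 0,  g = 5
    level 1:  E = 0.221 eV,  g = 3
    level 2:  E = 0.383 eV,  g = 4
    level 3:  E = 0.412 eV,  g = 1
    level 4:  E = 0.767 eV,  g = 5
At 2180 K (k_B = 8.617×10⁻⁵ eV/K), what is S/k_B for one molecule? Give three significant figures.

k_BT = 8.617×10⁻⁵ × 2180 K = 0.18785 eV.
Eᵢ/kT = 0, 1.1765, 2.0389, 2.1932, 4.0830.
Z = Σ gᵢe^(−Eᵢ/kT) = 5·e^(−0) + 3·e^(−1.1765) + 4·e^(−2.0389) + 1·e^(−2.1932) + 5·e^(−4.0830) = 5.0000 + 0.92507 + 0.52069 + 0.11156 + 0.084284 = 6.6416.
⟨E⟩ = Σ EᵢPᵢ = 0.077462 eV.
S/k_B = ln Z + ⟨E⟩/kT = ln(6.6416) + 0.077462/0.18785 = 1.8934 + 0.41236 = 2.31.

2.31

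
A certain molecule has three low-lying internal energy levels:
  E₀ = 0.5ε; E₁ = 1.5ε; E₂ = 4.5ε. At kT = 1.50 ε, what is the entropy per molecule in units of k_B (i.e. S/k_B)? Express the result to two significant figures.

Eᵢ/kT = 0.3333, 1.000, 3.000.
Z = Σ e^(−Eᵢ/kT) = e^(−0.3333) + e^(−1.000) + e^(−3.000) = 0.7166 + 0.3679 + 0.04979 = 1.134.
⟨E⟩ = Σ EᵢPᵢ = 1.000 ε.
S/k_B = ln Z + ⟨E⟩/kT = ln(1.134) + 1.000/1.50 = 0.1258 + 0.6667 = 0.79.

0.79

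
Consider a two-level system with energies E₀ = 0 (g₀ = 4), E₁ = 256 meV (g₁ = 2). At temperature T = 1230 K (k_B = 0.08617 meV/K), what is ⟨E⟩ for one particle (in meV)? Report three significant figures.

10.9 meV

k_BT = 0.08617 × 1230 K = 105.99 meV.
Eᵢ/kT = 0, 2.4153.
Z = Σ gᵢe^(−Eᵢ/kT) = 4·e^(−0) + 2·e^(−2.4153) = 4.0000 + 0.17868 = 4.1787.
⟨E⟩ = Σ Eᵢ gᵢe^(−Eᵢ/kT) / Z = (0·4.0000 + 256·0.17868) / 4.1787 = 10.9 meV.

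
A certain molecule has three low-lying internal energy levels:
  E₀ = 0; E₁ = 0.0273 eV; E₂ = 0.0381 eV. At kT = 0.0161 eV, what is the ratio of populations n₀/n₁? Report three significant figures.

n₀/n₁ = exp[−(E₀−E₁)/kT] = exp(−(-0.0273 eV)/(0.0161 eV)) = exp(1.6957) = 5.45.

5.45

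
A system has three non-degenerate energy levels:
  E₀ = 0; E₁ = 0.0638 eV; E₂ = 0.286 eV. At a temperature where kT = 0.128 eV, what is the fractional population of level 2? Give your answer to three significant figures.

Eᵢ/kT = 0, 0.49844, 2.2344.
Z = Σ e^(−Eᵢ/kT) = e^(−0) + e^(−0.49844) + e^(−2.2344) = 1.0000 + 0.60748 + 0.10706 = 1.7145.
P₂ = e^(−E₂/kT) / Z = 0.10706/1.7145 = 0.0624.

0.0624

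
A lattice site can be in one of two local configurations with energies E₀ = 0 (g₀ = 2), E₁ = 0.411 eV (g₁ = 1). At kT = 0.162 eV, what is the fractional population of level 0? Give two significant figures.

Eᵢ/kT = 0, 2.537.
Z = Σ gᵢe^(−Eᵢ/kT) = 2·e^(−0) + 1·e^(−2.537) = 2.000 + 0.07910 = 2.079.
P₀ = g₀ e^(−E₀/kT) / Z = 2.000/2.079 = 0.96.

0.96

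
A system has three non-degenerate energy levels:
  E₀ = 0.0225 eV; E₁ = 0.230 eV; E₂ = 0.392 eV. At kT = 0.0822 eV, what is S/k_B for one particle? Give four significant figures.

0.3186

Eᵢ/kT = 0.273723, 2.79805, 4.76886.
Z = Σ e^(−Eᵢ/kT) = e^(−0.273723) + e^(−2.79805) + e^(−4.76886) = 0.760543 + 0.0609288 + 0.00849005 = 0.829962.
⟨E⟩ = Σ EᵢPᵢ = 0.0415127 eV.
S/k_B = ln Z + ⟨E⟩/kT = ln(0.829962) + 0.0415127/0.0822 = -0.186375 + 0.505021 = 0.3186.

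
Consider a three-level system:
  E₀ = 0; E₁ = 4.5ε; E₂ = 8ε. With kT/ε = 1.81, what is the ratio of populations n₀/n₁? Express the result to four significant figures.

n₀/n₁ = exp[−(E₀−E₁)/kT] = exp(−(-4.5ε)/(1.81ε)) = exp(2.48619) = 12.02.

12.02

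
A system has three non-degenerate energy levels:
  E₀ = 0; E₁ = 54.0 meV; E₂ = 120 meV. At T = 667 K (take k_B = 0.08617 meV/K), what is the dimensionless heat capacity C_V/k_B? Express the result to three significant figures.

0.414

k_BT = 0.08617 × 667 K = 57.475 meV.
Eᵢ/kT = 0, 0.93954, 2.0879.
Z = Σ e^(−Eᵢ/kT) = e^(−0) + e^(−0.93954) + e^(−2.0879) = 1.0000 + 0.39081 + 0.12395 = 1.5148.
⟨E⟩ = 23.751 meV, ⟨E²⟩ = 1930.6 meV².
C_V/k_B = (⟨E²⟩ − ⟨E⟩²)/(kT)² = (1930.6 − 564.11)/3303.4 = 0.414.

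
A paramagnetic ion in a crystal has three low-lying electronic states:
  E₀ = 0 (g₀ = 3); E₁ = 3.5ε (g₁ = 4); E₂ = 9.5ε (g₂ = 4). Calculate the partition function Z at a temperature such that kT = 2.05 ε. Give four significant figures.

Z = 3.764

Eᵢ/kT = 0, 1.70732, 4.63415.
Z = Σ gᵢe^(−Eᵢ/kT) = 3·e^(−0) + 4·e^(−1.70732) + 4·e^(−4.63415) = 3.00000 + 0.725405 + 0.0388574 = 3.76426.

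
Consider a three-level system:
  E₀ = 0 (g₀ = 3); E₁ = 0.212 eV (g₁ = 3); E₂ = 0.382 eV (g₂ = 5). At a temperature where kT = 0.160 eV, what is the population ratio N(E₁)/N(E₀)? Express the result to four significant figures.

0.2658

n₁/n₀ = (g₁/g₀) exp[−(E₁−E₀)/kT] = (3/3) × exp(−(0.212 eV)/(0.160 eV)) = (3/3) × exp(-1.32500) = 0.2658.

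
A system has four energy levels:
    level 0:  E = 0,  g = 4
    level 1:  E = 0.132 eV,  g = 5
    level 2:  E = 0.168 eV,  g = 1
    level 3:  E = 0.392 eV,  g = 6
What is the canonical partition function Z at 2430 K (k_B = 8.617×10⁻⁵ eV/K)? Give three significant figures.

Z = 8.03

k_BT = 8.617×10⁻⁵ × 2430 K = 0.20939 eV.
Eᵢ/kT = 0, 0.63040, 0.80233, 1.8721.
Z = Σ gᵢe^(−Eᵢ/kT) = 4·e^(−0) + 5·e^(−0.63040) + 1·e^(−0.80233) + 6·e^(−1.8721) = 4.0000 + 2.6619 + 0.44828 + 0.92280 = 8.0330.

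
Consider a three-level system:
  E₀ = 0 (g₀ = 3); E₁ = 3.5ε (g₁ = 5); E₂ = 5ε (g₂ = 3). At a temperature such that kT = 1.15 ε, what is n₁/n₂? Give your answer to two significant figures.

n₁/n₂ = (g₁/g₂) exp[−(E₁−E₂)/kT] = (5/3) × exp(−(-1.5ε)/(1.15ε)) = (5/3) × exp(1.304) = 6.1.

6.1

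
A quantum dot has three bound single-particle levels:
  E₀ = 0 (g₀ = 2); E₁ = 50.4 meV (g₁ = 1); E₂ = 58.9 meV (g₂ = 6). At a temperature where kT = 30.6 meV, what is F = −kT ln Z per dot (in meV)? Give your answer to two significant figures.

Eᵢ/kT = 0, 1.647, 1.925.
Z = Σ gᵢe^(−Eᵢ/kT) = 2·e^(−0) + 1·e^(−1.647) + 6·e^(−1.925) = 2.000 + 0.1926 + 0.8753 = 3.068.
F = −kT ln Z = −30.6 × ln(3.068) = −30.6 × 1.121 = -34 meV.

-34 meV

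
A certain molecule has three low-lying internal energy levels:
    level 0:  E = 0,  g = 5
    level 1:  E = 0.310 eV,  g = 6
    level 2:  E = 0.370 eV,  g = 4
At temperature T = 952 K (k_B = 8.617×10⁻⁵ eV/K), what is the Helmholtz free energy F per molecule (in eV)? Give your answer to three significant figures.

-0.135 eV

k_BT = 8.617×10⁻⁵ × 952 K = 0.082034 eV.
Eᵢ/kT = 0, 3.7789, 4.5103.
Z = Σ gᵢe^(−Eᵢ/kT) = 5·e^(−0) + 6·e^(−3.7789) + 4·e^(−4.5103) = 5.0000 + 0.13709 + 0.043981 = 5.1811.
F = −kT ln Z = −0.082034 × ln(5.1811) = −0.082034 × 1.6450 = -0.135 eV.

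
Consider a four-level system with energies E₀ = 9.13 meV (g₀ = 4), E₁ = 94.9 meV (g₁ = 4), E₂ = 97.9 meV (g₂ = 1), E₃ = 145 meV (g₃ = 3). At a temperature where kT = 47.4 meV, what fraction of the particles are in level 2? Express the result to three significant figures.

Eᵢ/kT = 0.19262, 2.0021, 2.0654, 3.0591.
Z = Σ gᵢe^(−Eᵢ/kT) = 4·e^(−0.19262) + 4·e^(−2.0021) + 1·e^(−2.0654) + 3·e^(−3.0591) = 3.2992 + 0.54021 + 0.12677 + 0.14079 = 4.1070.
P₂ = g₂ e^(−E₂/kT) / Z = 0.12677/4.1070 = 0.0309.

0.0309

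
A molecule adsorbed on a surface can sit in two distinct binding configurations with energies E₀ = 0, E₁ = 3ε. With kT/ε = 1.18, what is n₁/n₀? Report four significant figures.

0.07868

n₁/n₀ = exp[−(E₁−E₀)/kT] = exp(−(3ε)/(1.18ε)) = exp(-2.54237) = 0.07868.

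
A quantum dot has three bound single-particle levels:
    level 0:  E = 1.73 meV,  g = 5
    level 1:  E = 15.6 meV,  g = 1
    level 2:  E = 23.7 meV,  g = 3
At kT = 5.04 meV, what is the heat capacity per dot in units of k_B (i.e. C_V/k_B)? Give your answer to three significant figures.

0.233

Eᵢ/kT = 0.34325, 3.0952, 4.7024.
Z = Σ gᵢe^(−Eᵢ/kT) = 5·e^(−0.34325) + 1·e^(−3.0952) + 3·e^(−4.7024) = 3.5473 + 0.045266 + 0.027220 = 3.6198.
⟨E⟩ = 2.0686 meV, ⟨E²⟩ = 10.200 meV².
C_V/k_B = (⟨E²⟩ − ⟨E⟩²)/(kT)² = (10.200 − 4.2791)/25.402 = 0.233.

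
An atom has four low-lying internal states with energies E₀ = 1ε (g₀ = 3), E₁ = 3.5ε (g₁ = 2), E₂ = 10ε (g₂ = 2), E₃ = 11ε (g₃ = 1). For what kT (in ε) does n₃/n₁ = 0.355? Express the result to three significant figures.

21.9 ε

n₃/n₁ = (g₃/g₁) exp[−(E₃−E₁)/kT] = 0.355.
⇒ (E₃−E₁)/kT = ln((1/2)/0.355) = ln(1.4085) = 0.34253.
kT = 7.5ε / 0.34253 = 21.9 ε.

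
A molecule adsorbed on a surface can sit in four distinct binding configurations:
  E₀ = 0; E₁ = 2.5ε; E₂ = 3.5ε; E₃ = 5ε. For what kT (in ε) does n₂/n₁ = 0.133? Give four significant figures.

n₂/n₁ = exp[−(E₂−E₁)/kT] = 0.133.
⇒ (E₂−E₁)/kT = ln(1/0.133) = ln(7.51880) = 2.01741.
kT = 1.0ε / 2.01741 = 0.4957 ε.

0.4957 ε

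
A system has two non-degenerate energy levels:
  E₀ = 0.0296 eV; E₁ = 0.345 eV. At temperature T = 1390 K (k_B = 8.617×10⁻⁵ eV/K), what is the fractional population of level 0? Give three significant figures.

0.933

k_BT = 8.617×10⁻⁵ × 1390 K = 0.11978 eV.
Eᵢ/kT = 0.24712, 2.8803.
Z = Σ e^(−Eᵢ/kT) = e^(−0.24712) + e^(−2.8803) = 0.78105 + 0.056118 = 0.83717.
P₀ = e^(−E₀/kT) / Z = 0.78105/0.83717 = 0.933.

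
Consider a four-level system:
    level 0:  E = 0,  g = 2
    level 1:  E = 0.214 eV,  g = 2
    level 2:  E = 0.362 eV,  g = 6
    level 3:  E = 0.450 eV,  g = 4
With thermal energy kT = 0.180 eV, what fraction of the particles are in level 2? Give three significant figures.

Eᵢ/kT = 0, 1.1889, 2.0111, 2.5000.
Z = Σ gᵢe^(−Eᵢ/kT) = 2·e^(−0) + 2·e^(−1.1889) + 6·e^(−2.0111) + 4·e^(−2.5000) = 2.0000 + 0.60911 + 0.80305 + 0.32834 = 3.7405.
P₂ = g₂ e^(−E₂/kT) / Z = 0.80305/3.7405 = 0.215.

0.215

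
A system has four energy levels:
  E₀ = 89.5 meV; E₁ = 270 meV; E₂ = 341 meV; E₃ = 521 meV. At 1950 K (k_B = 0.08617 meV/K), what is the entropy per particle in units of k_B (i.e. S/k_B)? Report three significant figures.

k_BT = 0.08617 × 1950 K = 168.03 meV.
Eᵢ/kT = 0.53264, 1.6069, 2.0294, 3.1006.
Z = Σ e^(−Eᵢ/kT) = e^(−0.53264) + e^(−1.6069) + e^(−2.0294) + e^(−3.1006) = 0.58705 + 0.20051 + 0.13141 + 0.045022 = 0.96399.
⟨E⟩ = Σ EᵢPᵢ = 181.48 meV.
S/k_B = ln Z + ⟨E⟩/kT = ln(0.96399) + 181.48/168.03 = -0.036674 + 1.0800 = 1.04.

1.04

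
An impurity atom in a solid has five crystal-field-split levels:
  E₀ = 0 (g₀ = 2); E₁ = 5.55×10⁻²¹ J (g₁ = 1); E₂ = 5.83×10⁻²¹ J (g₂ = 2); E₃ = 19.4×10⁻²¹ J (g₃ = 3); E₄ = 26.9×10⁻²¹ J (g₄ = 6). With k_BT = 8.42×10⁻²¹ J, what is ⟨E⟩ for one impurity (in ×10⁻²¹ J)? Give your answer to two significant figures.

5.2 ×10⁻²¹ J

Eᵢ/kT = 0, 0.6591, 0.6924, 2.304, 3.195.
Z = Σ gᵢe^(−Eᵢ/kT) = 2·e^(−0) + 1·e^(−0.6591) + 2·e^(−0.6924) + 3·e^(−2.304) + 6·e^(−3.195) = 2.000 + 0.5173 + 1.001 + 0.2996 + 0.2458 = 4.064.
⟨E⟩ = Σ Eᵢ gᵢe^(−Eᵢ/kT) / Z = (0·2.000 + 5.55·0.5173 + 5.83·1.001 + 19.4·0.2996 + 26.9·0.2458) / 4.064 = 5.2 ×10⁻²¹ J.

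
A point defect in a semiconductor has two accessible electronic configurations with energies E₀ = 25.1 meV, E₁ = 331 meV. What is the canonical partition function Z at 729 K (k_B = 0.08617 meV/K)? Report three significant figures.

k_BT = 0.08617 × 729 K = 62.818 meV.
Eᵢ/kT = 0.39957, 5.2692.
Z = Σ e^(−Eᵢ/kT) = e^(−0.39957) + e^(−5.2692) = 0.67061 + 0.0051477 = 0.67576.

Z = 0.676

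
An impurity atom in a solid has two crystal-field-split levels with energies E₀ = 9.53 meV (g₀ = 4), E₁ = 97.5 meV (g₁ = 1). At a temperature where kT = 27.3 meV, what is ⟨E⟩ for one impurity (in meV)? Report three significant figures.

Eᵢ/kT = 0.34908, 3.5714.
Z = Σ gᵢe^(−Eᵢ/kT) = 4·e^(−0.34908) + 1·e^(−3.5714) = 2.8213 + 0.028116 = 2.8494.
⟨E⟩ = Σ Eᵢ gᵢe^(−Eᵢ/kT) / Z = (9.53·2.8213 + 97.5·0.028116) / 2.8494 = 10.4 meV.

10.4 meV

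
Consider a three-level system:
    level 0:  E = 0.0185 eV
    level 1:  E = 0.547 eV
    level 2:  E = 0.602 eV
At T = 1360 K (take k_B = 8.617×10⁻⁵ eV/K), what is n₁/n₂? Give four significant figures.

k_BT = 8.617×10⁻⁵ × 1360 K = 0.117191 eV.
n₁/n₂ = exp[−(E₁−E₂)/kT] = exp(−(-0.055 eV)/(0.117191 eV)) = exp(0.469319) = 1.599.

1.599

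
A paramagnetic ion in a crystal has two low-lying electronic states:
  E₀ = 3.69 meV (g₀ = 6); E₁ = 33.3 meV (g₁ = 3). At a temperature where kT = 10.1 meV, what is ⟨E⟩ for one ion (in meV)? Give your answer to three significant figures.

4.46 meV

Eᵢ/kT = 0.36535, 3.2970.
Z = Σ gᵢe^(−Eᵢ/kT) = 6·e^(−0.36535) + 3·e^(−3.2970) = 4.1637 + 0.11098 = 4.2747.
⟨E⟩ = Σ Eᵢ gᵢe^(−Eᵢ/kT) / Z = (3.69·4.1637 + 33.3·0.11098) / 4.2747 = 4.46 meV.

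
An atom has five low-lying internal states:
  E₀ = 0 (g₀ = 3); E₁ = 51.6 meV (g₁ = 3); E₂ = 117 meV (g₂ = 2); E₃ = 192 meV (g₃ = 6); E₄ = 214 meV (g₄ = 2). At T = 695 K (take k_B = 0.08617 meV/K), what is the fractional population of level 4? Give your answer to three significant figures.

k_BT = 0.08617 × 695 K = 59.888 meV.
Eᵢ/kT = 0, 0.86161, 1.9536, 3.2060, 3.5733.
Z = Σ gᵢe^(−Eᵢ/kT) = 3·e^(−0) + 3·e^(−0.86161) + 2·e^(−1.9536) + 6·e^(−3.2060) + 2·e^(−3.5733) = 3.0000 + 1.2674 + 0.28353 + 0.24311 + 0.056126 = 4.8502.
P₄ = g₄ e^(−E₄/kT) / Z = 0.056126/4.8502 = 0.0116.

0.0116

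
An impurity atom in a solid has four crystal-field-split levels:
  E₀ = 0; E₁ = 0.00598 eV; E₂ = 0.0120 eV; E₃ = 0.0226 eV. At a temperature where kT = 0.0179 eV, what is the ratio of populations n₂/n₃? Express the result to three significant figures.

1.81

n₂/n₃ = exp[−(E₂−E₃)/kT] = exp(−(-0.0106 eV)/(0.0179 eV)) = exp(0.59218) = 1.81.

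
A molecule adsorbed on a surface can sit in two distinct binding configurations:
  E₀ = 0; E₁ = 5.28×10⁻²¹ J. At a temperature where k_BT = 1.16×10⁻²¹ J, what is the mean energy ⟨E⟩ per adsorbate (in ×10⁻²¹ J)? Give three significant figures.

Eᵢ/kT = 0, 4.5517.
Z = Σ e^(−Eᵢ/kT) = e^(−0) + e^(−4.5517) = 1.0000 + 0.010549 = 1.0105.
⟨E⟩ = Σ Eᵢ e^(−Eᵢ/kT) / Z = (0·1.0000 + 5.28·0.010549) / 1.0105 = 0.0551 ×10⁻²¹ J.

0.0551 ×10⁻²¹ J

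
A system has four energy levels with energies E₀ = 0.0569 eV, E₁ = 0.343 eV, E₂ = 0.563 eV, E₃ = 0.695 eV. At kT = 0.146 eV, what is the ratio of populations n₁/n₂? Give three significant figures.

4.51

n₁/n₂ = exp[−(E₁−E₂)/kT] = exp(−(-0.220 eV)/(0.146 eV)) = exp(1.5068) = 4.51.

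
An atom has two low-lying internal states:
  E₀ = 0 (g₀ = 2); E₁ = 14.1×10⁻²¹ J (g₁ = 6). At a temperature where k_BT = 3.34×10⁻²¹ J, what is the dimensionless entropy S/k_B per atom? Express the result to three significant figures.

Eᵢ/kT = 0, 4.2216.
Z = Σ gᵢe^(−Eᵢ/kT) = 2·e^(−0) + 6·e^(−4.2216) = 2.0000 + 0.088051 = 2.0881.
⟨E⟩ = Σ EᵢPᵢ = 0.59457 ×10⁻²¹ J.
S/k_B = ln Z + ⟨E⟩/kT = ln(2.0881) + 0.59457/3.34 = 0.73625 + 0.17801 = 0.914.

0.914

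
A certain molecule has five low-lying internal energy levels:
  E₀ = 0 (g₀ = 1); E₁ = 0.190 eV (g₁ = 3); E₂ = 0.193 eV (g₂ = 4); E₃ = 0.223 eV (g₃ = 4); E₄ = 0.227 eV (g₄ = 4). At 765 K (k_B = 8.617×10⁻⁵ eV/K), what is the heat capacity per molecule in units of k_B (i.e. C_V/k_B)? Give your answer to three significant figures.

k_BT = 8.617×10⁻⁵ × 765 K = 0.065920 eV.
Eᵢ/kT = 0, 2.8823, 2.9278, 3.3829, 3.4436.
Z = Σ gᵢe^(−Eᵢ/kT) = 1·e^(−0) + 3·e^(−2.8823) + 4·e^(−2.9278) + 4·e^(−3.3829) + 4·e^(−3.4436) = 1.0000 + 0.16802 + 0.21406 + 0.13580 + 0.12780 = 1.6457.
⟨E⟩ = 0.080532 eV, ⟨E²⟩ = 0.016636 eV².
C_V/k_B = (⟨E²⟩ − ⟨E⟩²)/(kT)² = (0.016636 − 0.0064854)/0.0043454 = 2.34.

2.34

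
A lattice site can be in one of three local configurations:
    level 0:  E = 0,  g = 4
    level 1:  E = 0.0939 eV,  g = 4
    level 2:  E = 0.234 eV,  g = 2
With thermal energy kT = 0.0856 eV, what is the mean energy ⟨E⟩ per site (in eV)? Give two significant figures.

0.029 eV

Eᵢ/kT = 0, 1.097, 2.734.
Z = Σ gᵢe^(−Eᵢ/kT) = 4·e^(−0) + 4·e^(−1.097) + 2·e^(−2.734) = 4.000 + 1.335 + 0.1299 = 5.465.
⟨E⟩ = Σ Eᵢ gᵢe^(−Eᵢ/kT) / Z = (0·4.000 + 0.0939·1.335 + 0.234·0.1299) / 5.465 = 0.029 eV.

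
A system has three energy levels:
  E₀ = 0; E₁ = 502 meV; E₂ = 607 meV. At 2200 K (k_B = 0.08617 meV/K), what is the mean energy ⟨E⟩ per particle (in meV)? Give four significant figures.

54.19 meV

k_BT = 0.08617 × 2200 K = 189.574 meV.
Eᵢ/kT = 0, 2.64804, 3.20192.
Z = Σ e^(−Eᵢ/kT) = e^(−0) + e^(−2.64804) + e^(−3.20192) = 1.00000 + 0.0707898 + 0.0406840 = 1.11147.
⟨E⟩ = Σ Eᵢ e^(−Eᵢ/kT) / Z = (0·1.00000 + 502·0.0707898 + 607·0.0406840) / 1.11147 = 54.19 meV.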